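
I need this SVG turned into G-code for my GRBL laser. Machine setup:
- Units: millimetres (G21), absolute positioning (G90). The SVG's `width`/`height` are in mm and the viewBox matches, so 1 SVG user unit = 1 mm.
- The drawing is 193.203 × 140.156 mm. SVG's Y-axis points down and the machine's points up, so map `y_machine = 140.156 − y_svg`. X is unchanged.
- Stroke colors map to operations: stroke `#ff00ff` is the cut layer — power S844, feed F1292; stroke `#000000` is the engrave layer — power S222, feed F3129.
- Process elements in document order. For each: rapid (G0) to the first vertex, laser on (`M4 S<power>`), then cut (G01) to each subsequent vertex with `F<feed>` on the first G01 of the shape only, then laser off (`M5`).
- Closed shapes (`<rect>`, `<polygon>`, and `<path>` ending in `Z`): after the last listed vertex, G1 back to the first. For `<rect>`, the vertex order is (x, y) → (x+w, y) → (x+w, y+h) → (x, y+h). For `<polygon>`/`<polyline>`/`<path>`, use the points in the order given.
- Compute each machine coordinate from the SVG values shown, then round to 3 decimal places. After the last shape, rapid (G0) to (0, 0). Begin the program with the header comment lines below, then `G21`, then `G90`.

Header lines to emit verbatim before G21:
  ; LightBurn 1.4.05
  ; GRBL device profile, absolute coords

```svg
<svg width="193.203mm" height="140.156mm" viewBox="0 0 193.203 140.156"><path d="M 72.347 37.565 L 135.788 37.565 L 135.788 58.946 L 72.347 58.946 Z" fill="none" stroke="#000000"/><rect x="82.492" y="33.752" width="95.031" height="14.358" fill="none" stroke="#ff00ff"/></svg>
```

; LightBurn 1.4.05
; GRBL device profile, absolute coords
G21
G90
G0 X72.347 Y102.591
M4 S222
G01 X135.788 Y102.591 F3129
G01 X135.788 Y81.210
G01 X72.347 Y81.210
G01 X72.347 Y102.591
M5
G0 X82.492 Y106.404
M4 S844
G01 X177.523 Y106.404 F1292
G01 X177.523 Y92.046
G01 X82.492 Y92.046
G01 X82.492 Y106.404
M5
G0 X0.000 Y0.000

viewBox `0 0 193.203 140.156` with mm width/height → 1 unit = 1 mm. Flip: y_m = 140.156 − y_svg.

**Shape 1** — `<path>` rectangle, stroke `#000000` → engrave (S222, F3129). Machine vertices: (72.347,102.591) → (135.788,102.591) → (135.788,81.210) → (72.347,81.210) → (72.347,102.591). Closed: final G1 returns to the first vertex.

**Shape 2** — `<rect>` rectangle, stroke `#ff00ff` → cut (S844, F1292). Machine vertices: (82.492,106.404) → (177.523,106.404) → (177.523,92.046) → (82.492,92.046) → (82.492,106.404). Closed: final G1 returns to the first vertex.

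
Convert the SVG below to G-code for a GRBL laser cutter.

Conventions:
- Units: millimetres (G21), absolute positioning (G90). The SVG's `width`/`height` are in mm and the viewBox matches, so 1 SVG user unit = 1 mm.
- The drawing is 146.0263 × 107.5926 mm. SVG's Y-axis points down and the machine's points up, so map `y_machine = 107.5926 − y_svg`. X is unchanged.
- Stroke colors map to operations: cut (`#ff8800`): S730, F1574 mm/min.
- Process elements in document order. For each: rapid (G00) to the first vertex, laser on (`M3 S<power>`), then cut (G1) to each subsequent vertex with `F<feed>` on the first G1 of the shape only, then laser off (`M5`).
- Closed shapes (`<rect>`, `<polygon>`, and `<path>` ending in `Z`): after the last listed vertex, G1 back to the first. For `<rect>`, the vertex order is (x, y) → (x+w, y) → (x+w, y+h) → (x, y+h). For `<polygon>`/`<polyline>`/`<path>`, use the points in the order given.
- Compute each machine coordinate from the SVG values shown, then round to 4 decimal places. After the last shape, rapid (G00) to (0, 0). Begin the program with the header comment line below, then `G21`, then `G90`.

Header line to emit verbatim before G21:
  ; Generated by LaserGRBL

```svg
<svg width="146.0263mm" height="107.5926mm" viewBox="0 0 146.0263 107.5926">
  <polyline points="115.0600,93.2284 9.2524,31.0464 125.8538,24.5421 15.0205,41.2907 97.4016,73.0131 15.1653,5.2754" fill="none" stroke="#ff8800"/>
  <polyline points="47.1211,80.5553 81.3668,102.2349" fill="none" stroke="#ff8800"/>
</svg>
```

1 u = 1 mm; y_m = 107.5926 − y.

[1] `<polyline>` open polyline, #ff8800→cut S730 F1574: (115.0600,14.3642) → (9.2524,76.5462) → (125.8538,83.0505) → (15.0205,66.3019) → (97.4016,34.5795) → (15.1653,102.3172)

[2] `<polyline>` line segment, #ff8800→cut S730 F1574: (47.1211,27.0373) → (81.3668,5.3577)

; Generated by LaserGRBL
G21
G90
G00 X115.0600 Y14.3642
M3 S730
G1 X9.2524 Y76.5462 F1574
G1 X125.8538 Y83.0505
G1 X15.0205 Y66.3019
G1 X97.4016 Y34.5795
G1 X15.1653 Y102.3172
M5
G00 X47.1211 Y27.0373
M3 S730
G1 X81.3668 Y5.3577 F1574
M5
G00 X0.0000 Y0.0000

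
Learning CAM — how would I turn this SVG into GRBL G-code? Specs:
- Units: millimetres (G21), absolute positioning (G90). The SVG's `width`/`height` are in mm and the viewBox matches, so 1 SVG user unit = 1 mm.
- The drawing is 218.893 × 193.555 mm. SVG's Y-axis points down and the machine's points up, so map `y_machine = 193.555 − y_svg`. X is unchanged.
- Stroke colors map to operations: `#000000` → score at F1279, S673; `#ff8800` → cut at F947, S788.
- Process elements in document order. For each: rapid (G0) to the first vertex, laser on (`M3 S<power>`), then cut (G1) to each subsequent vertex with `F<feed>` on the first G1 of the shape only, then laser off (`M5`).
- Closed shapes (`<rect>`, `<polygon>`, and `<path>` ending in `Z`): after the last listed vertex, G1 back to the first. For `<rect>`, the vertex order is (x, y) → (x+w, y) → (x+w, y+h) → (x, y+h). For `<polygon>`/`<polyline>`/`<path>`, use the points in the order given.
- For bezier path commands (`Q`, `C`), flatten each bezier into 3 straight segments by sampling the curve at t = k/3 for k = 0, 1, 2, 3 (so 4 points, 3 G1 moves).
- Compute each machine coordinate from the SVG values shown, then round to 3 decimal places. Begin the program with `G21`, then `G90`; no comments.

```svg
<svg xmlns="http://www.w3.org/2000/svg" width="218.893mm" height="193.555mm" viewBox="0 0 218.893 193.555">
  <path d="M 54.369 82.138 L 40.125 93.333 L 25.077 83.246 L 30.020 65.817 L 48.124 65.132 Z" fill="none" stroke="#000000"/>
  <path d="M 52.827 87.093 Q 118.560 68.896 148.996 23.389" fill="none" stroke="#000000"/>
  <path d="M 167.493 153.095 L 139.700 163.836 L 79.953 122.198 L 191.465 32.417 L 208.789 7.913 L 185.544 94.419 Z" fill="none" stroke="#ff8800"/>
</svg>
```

viewBox `0 0 218.893 193.555` with mm width/height → 1 unit = 1 mm. Flip: y_m = 193.555 − y_svg.

**Shape 1** — `<path>` regular polygon, stroke `#000000` → score (S673, F1279). Machine vertices: (54.369,111.417) → (40.125,100.222) → (25.077,110.309) → (30.020,127.738) → (48.124,128.423) → (54.369,111.417). Closed: final G1 returns to the first vertex.

**Shape 2** — `<path>` quadratic bezier, stroke `#000000` → score (S673, F1279). Control points (SVG): P0=(52.827,87.093), P1=(118.560,68.896), P2=(148.996,23.389); sampled at t=k/3. Machine vertices: (52.827,106.462) → (92.727,121.628) → (124.783,142.862) → (148.996,170.166). Open path.

**Shape 3** — `<path>` closed polygon, stroke `#ff8800` → cut (S788, F947). Machine vertices: (167.493,40.460) → (139.700,29.719) → (79.953,71.357) → (191.465,161.138) → (208.789,185.642) → (185.544,99.136) → (167.493,40.460). Closed: final G1 returns to the first vertex.

G21
G90
G0 X54.369 Y111.417
M3 S673
G1 X40.125 Y100.222 F1279
G1 X25.077 Y110.309
G1 X30.020 Y127.738
G1 X48.124 Y128.423
G1 X54.369 Y111.417
M5
G0 X52.827 Y106.462
M3 S673
G1 X92.727 Y121.628 F1279
G1 X124.783 Y142.862
G1 X148.996 Y170.166
M5
G0 X167.493 Y40.460
M3 S788
G1 X139.700 Y29.719 F947
G1 X79.953 Y71.357
G1 X191.465 Y161.138
G1 X208.789 Y185.642
G1 X185.544 Y99.136
G1 X167.493 Y40.460
M5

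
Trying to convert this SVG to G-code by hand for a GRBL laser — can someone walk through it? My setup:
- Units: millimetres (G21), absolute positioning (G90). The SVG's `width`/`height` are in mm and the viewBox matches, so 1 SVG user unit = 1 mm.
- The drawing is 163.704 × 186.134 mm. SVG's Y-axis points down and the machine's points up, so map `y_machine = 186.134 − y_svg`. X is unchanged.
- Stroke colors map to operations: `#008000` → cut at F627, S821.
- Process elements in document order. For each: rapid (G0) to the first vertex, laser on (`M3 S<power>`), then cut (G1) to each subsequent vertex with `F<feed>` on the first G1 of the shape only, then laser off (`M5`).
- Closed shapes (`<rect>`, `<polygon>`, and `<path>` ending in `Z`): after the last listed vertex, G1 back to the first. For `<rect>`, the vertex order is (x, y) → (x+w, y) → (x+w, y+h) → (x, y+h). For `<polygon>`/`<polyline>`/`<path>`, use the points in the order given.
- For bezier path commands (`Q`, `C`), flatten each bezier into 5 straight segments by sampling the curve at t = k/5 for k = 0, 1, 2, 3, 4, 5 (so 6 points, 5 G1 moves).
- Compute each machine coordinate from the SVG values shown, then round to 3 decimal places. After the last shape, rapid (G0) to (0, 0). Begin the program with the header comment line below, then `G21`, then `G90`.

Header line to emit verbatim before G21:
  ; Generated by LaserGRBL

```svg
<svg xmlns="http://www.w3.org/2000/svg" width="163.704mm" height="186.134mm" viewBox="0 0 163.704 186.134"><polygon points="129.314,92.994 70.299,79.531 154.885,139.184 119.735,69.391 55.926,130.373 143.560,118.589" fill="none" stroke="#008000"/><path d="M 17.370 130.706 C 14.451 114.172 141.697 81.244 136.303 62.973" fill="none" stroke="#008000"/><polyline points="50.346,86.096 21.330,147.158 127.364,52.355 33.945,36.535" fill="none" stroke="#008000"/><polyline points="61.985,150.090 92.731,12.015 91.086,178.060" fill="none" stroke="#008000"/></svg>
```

Since the viewBox matches the mm dimensions, user units are millimetres directly. The only transform is the Y-flip y_m = 186.134 − y_svg.

Shape 1 is a closed polygon drawn with `<polygon>`. Its stroke #008000 means cut at S821, F627. After flipping Y the toolpath is (129.314,93.140) → (70.299,106.603) → (154.885,46.950) → (119.735,116.743) → (55.926,55.761) → (143.560,67.545) → (129.314,93.140), returning to the start.

Shape 2 is a cubic bezier drawn with `<path>`. Its stroke #008000 means cut at S821, F627. After flipping Y the toolpath is (17.370,55.428) → (29.136,67.067) → (59.527,81.151) → (95.928,96.188) → (125.725,110.688) → (136.303,123.161).

Shape 3 is a open polyline drawn with `<polyline>`. Its stroke #008000 means cut at S821, F627. After flipping Y the toolpath is (50.346,100.038) → (21.330,38.976) → (127.364,133.779) → (33.945,149.599).

Shape 4 is a open polyline drawn with `<polyline>`. Its stroke #008000 means cut at S821, F627. After flipping Y the toolpath is (61.985,36.044) → (92.731,174.119) → (91.086,8.074).

; Generated by LaserGRBL
G21
G90
G0 X129.314 Y93.140
M3 S821
G1 X70.299 Y106.603 F627
G1 X154.885 Y46.950
G1 X119.735 Y116.743
G1 X55.926 Y55.761
G1 X143.560 Y67.545
G1 X129.314 Y93.140
M5
G0 X17.370 Y55.428
M3 S821
G1 X29.136 Y67.067 F627
G1 X59.527 Y81.151
G1 X95.928 Y96.188
G1 X125.725 Y110.688
G1 X136.303 Y123.161
M5
G0 X50.346 Y100.038
M3 S821
G1 X21.330 Y38.976 F627
G1 X127.364 Y133.779
G1 X33.945 Y149.599
M5
G0 X61.985 Y36.044
M3 S821
G1 X92.731 Y174.119 F627
G1 X91.086 Y8.074
M5
G0 X0.000 Y0.000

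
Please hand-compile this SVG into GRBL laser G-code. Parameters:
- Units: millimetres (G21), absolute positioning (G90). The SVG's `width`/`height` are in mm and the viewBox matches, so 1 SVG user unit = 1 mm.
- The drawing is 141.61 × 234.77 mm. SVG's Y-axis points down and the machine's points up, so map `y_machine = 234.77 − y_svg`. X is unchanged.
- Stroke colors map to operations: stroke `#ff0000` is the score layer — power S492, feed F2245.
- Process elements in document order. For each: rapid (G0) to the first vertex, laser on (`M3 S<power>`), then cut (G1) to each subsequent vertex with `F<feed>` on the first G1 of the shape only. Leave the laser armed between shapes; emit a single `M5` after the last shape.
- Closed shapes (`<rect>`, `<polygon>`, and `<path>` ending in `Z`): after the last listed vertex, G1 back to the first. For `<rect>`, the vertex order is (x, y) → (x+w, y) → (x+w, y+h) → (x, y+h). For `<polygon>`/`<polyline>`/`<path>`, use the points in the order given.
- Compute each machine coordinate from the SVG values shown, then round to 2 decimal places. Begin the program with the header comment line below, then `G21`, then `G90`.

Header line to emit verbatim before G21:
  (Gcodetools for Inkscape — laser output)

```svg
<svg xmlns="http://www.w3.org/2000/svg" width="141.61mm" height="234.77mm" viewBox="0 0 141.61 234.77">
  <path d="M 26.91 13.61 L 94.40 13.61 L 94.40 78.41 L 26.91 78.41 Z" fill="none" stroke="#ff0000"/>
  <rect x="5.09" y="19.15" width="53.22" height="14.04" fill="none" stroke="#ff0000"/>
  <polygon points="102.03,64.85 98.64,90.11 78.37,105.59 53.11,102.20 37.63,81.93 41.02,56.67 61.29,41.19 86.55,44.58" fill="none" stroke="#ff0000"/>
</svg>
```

viewBox `0 0 141.61 234.77` with mm width/height → 1 unit = 1 mm. Flip: y_m = 234.77 − y_svg.

**Shape 1** — `<path>` rectangle, stroke `#ff0000` → score (S492, F2245). Machine vertices: (26.91,221.16) → (94.40,221.16) → (94.40,156.36) → (26.91,156.36) → (26.91,221.16). Closed: final G1 returns to the first vertex.

**Shape 2** — `<rect>` rectangle, stroke `#ff0000` → score (S492, F2245). Machine vertices: (5.09,215.62) → (58.31,215.62) → (58.31,201.58) → (5.09,201.58) → (5.09,215.62). Closed: final G1 returns to the first vertex.

**Shape 3** — `<polygon>` regular polygon, stroke `#ff0000` → score (S492, F2245). Machine vertices: (102.03,169.92) → (98.64,144.66) → (78.37,129.18) → (53.11,132.57) → (37.63,152.84) → (41.02,178.10) → (61.29,193.58) → (86.55,190.19) → (102.03,169.92). Closed: final G1 returns to the first vertex.

(Gcodetools for Inkscape — laser output)
G21
G90
G0 X26.91 Y221.16
M3 S492
G1 X94.40 Y221.16 F2245
G1 X94.40 Y156.36
G1 X26.91 Y156.36
G1 X26.91 Y221.16
G0 X5.09 Y215.62
M3 S492
G1 X58.31 Y215.62 F2245
G1 X58.31 Y201.58
G1 X5.09 Y201.58
G1 X5.09 Y215.62
G0 X102.03 Y169.92
M3 S492
G1 X98.64 Y144.66 F2245
G1 X78.37 Y129.18
G1 X53.11 Y132.57
G1 X37.63 Y152.84
G1 X41.02 Y178.10
G1 X61.29 Y193.58
G1 X86.55 Y190.19
G1 X102.03 Y169.92
M5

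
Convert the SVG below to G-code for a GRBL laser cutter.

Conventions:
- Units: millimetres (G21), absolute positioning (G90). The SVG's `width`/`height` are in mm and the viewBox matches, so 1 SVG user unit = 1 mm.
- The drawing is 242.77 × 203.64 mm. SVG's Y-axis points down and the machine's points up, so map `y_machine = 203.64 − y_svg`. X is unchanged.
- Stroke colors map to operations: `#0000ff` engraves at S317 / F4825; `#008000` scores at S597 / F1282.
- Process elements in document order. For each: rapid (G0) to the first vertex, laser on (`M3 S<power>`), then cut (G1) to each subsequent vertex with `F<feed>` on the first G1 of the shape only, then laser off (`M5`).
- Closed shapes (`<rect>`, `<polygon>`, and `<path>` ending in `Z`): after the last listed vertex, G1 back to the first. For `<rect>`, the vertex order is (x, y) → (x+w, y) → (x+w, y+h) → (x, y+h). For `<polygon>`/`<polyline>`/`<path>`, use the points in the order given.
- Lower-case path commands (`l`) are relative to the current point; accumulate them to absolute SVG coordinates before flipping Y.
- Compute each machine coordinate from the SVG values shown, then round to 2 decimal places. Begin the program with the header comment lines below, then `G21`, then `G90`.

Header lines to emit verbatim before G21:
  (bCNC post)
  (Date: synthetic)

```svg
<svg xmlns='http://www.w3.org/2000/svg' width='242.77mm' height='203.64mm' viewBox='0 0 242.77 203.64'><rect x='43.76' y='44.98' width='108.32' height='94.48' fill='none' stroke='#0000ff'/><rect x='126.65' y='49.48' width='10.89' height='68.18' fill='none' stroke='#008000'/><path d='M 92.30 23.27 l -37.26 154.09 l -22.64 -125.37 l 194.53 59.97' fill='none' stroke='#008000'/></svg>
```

Since the viewBox matches the mm dimensions, user units are millimetres directly. The only transform is the Y-flip y_m = 203.64 − y_svg.

Shape 1 is a rectangle drawn with `<rect>`. Its stroke #0000ff means engrave at S317, F4825. After flipping Y the toolpath is (43.76,158.66) → (152.08,158.66) → (152.08,64.18) → (43.76,64.18) → (43.76,158.66), returning to the start.

Shape 2 is a rectangle drawn with `<rect>`. Its stroke #008000 means score at S597, F1282. After flipping Y the toolpath is (126.65,154.16) → (137.54,154.16) → (137.54,85.98) → (126.65,85.98) → (126.65,154.16), returning to the start.

Shape 3 is a open polyline drawn with `<path>`. Its stroke #008000 means score at S597, F1282. After flipping Y the toolpath is (92.30,180.37) → (55.04,26.28) → (32.40,151.65) → (226.93,91.68).

(bCNC post)
(Date: synthetic)
G21
G90
G0 X43.76 Y158.66
M3 S317
G1 X152.08 Y158.66 F4825
G1 X152.08 Y64.18
G1 X43.76 Y64.18
G1 X43.76 Y158.66
M5
G0 X126.65 Y154.16
M3 S597
G1 X137.54 Y154.16 F1282
G1 X137.54 Y85.98
G1 X126.65 Y85.98
G1 X126.65 Y154.16
M5
G0 X92.30 Y180.37
M3 S597
G1 X55.04 Y26.28 F1282
G1 X32.40 Y151.65
G1 X226.93 Y91.68
M5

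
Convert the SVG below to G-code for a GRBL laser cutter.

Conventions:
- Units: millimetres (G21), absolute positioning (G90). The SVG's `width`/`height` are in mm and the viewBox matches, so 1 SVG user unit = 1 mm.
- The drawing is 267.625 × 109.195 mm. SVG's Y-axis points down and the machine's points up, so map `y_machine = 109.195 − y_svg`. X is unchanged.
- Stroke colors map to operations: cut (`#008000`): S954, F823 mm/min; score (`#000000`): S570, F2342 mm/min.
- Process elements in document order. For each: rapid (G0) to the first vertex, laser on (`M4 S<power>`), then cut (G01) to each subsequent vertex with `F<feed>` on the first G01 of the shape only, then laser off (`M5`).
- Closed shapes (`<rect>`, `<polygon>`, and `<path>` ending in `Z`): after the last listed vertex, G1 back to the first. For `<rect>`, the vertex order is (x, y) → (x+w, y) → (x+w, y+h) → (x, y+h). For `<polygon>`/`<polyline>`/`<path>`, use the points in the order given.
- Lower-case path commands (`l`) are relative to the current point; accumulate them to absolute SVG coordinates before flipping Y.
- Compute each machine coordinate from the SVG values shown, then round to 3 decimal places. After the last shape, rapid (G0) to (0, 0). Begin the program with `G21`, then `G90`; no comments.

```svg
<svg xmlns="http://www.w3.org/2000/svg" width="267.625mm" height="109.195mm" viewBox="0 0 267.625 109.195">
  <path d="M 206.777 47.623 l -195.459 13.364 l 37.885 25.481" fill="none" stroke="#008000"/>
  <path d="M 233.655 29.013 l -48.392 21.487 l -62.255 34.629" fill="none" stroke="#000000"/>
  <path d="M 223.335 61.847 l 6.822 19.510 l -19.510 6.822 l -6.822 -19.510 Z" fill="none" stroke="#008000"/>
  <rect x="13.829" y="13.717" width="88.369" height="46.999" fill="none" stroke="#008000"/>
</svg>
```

1 u = 1 mm; y_m = 109.195 − y.

[1] `<path>` open polyline, #008000→cut S954 F823: (206.777,61.572) → (11.318,48.208) → (49.203,22.727)

[2] `<path>` open polyline, #000000→score S570 F2342: (233.655,80.182) → (185.263,58.695) → (123.008,24.066)

[3] `<path>` regular polygon, #008000→cut S954 F823: (223.335,47.348) → (230.157,27.838) → (210.647,21.016) → (203.825,40.526) → (223.335,47.348) (closed)

[4] `<rect>` rectangle, #008000→cut S954 F823: (13.829,95.478) → (102.198,95.478) → (102.198,48.479) → (13.829,48.479) → (13.829,95.478) (closed)

G21
G90
G0 X206.777 Y61.572
M4 S954
G01 X11.318 Y48.208 F823
G01 X49.203 Y22.727
M5
G0 X233.655 Y80.182
M4 S570
G01 X185.263 Y58.695 F2342
G01 X123.008 Y24.066
M5
G0 X223.335 Y47.348
M4 S954
G01 X230.157 Y27.838 F823
G01 X210.647 Y21.016
G01 X203.825 Y40.526
G01 X223.335 Y47.348
M5
G0 X13.829 Y95.478
M4 S954
G01 X102.198 Y95.478 F823
G01 X102.198 Y48.479
G01 X13.829 Y48.479
G01 X13.829 Y95.478
M5
G0 X0.000 Y0.000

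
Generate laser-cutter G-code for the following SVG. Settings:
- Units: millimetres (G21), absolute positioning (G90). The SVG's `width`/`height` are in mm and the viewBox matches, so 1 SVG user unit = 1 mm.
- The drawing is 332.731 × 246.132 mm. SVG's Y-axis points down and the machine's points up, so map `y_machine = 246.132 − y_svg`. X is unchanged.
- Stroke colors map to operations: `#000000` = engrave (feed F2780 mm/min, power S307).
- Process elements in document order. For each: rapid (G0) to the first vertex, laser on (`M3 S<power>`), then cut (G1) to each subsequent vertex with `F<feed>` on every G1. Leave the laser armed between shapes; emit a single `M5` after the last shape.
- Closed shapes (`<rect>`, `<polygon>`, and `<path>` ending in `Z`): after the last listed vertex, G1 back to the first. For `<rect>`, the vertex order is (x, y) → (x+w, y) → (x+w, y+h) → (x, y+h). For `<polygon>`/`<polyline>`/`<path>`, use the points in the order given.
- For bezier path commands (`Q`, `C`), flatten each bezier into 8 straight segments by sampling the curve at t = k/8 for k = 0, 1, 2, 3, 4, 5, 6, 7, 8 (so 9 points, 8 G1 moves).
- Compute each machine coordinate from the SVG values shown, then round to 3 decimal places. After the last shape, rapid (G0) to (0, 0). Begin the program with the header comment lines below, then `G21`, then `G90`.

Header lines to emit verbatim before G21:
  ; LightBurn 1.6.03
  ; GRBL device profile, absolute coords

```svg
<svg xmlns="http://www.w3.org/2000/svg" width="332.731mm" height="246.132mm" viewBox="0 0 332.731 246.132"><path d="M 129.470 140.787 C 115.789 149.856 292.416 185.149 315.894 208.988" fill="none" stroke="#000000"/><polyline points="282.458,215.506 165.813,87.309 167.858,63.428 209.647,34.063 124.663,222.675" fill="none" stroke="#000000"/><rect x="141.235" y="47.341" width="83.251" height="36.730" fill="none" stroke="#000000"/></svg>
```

viewBox `0 0 332.731 246.132` with mm width/height → 1 unit = 1 mm. Flip: y_m = 246.132 − y_svg.

**Shape 1** — `<path>` cubic bezier, stroke `#000000` → engrave (S307, F2780). Control points (SVG): P0=(129.470,140.787), P1=(115.789,149.856), P2=(292.416,185.149), P3=(315.894,208.988); sampled at t=k/8. Machine vertices: (129.470,105.345) → (132.589,100.788) → (149.525,94.215) → (176.253,86.066) → (208.747,76.783) → (242.984,66.808) → (274.937,56.582) → (300.582,46.547) → (315.894,37.144). Open path.

**Shape 2** — `<polyline>` open polyline, stroke `#000000` → engrave (S307, F2780). Machine vertices: (282.458,30.626) → (165.813,158.823) → (167.858,182.704) → (209.647,212.069) → (124.663,23.457). Open path.

**Shape 3** — `<rect>` rectangle, stroke `#000000` → engrave (S307, F2780). Machine vertices: (141.235,198.791) → (224.486,198.791) → (224.486,162.061) → (141.235,162.061) → (141.235,198.791). Closed: final G1 returns to the first vertex.

; LightBurn 1.6.03
; GRBL device profile, absolute coords
G21
G90
G0 X129.470 Y105.345
M3 S307
G1 X132.589 Y100.788 F2780
G1 X149.525 Y94.215 F2780
G1 X176.253 Y86.066 F2780
G1 X208.747 Y76.783 F2780
G1 X242.984 Y66.808 F2780
G1 X274.937 Y56.582 F2780
G1 X300.582 Y46.547 F2780
G1 X315.894 Y37.144 F2780
G0 X282.458 Y30.626
M3 S307
G1 X165.813 Y158.823 F2780
G1 X167.858 Y182.704 F2780
G1 X209.647 Y212.069 F2780
G1 X124.663 Y23.457 F2780
G0 X141.235 Y198.791
M3 S307
G1 X224.486 Y198.791 F2780
G1 X224.486 Y162.061 F2780
G1 X141.235 Y162.061 F2780
G1 X141.235 Y198.791 F2780
M5
G0 X0.000 Y0.000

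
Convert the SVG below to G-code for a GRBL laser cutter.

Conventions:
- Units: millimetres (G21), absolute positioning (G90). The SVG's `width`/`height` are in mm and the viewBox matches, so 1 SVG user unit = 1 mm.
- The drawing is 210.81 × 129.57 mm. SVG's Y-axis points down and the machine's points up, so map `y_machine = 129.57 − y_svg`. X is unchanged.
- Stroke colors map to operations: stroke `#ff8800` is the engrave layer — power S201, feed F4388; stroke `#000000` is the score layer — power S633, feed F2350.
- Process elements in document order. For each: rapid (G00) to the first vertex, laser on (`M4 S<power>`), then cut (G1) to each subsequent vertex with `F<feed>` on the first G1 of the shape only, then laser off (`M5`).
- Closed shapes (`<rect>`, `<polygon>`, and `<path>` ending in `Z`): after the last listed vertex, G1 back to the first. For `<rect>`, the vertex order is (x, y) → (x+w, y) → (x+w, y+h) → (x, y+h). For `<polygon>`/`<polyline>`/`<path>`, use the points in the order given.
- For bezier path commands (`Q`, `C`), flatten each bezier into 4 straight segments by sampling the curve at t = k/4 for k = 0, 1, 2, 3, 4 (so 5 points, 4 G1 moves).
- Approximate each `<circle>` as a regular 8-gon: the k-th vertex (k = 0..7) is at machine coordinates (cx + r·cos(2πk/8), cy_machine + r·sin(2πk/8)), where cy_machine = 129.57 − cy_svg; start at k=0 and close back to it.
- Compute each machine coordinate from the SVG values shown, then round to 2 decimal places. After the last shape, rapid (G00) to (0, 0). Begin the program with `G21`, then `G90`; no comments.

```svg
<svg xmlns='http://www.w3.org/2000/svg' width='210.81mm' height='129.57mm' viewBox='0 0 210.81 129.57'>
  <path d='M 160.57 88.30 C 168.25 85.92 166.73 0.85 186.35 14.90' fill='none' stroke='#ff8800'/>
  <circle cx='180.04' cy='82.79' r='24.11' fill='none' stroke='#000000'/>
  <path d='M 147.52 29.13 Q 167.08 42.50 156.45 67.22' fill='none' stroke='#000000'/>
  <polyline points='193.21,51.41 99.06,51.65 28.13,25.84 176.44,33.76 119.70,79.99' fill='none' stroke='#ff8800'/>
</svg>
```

G21
G90
G00 X160.57 Y41.27
M4 S201
G1 X165.08 Y55.72 F4388
G1 X168.98 Y84.13
G1 X175.12 Y109.46
G1 X186.35 Y114.67
M5
G00 X204.15 Y46.78
M4 S633
G1 X197.09 Y63.83 F2350
G1 X180.04 Y70.89
G1 X162.99 Y63.83
G1 X155.93 Y46.78
G1 X162.99 Y29.73
G1 X180.04 Y22.67
G1 X197.09 Y29.73
G1 X204.15 Y46.78
M5
G00 X147.52 Y100.44
M4 S633
G1 X155.41 Y93.05 F2350
G1 X159.53 Y84.23
G1 X159.88 Y74.00
G1 X156.45 Y62.35
M5
G00 X193.21 Y78.16
M4 S201
G1 X99.06 Y77.92 F4388
G1 X28.13 Y103.73
G1 X176.44 Y95.81
G1 X119.70 Y49.58
M5
G00 X0.00 Y0.00

Since the viewBox matches the mm dimensions, user units are millimetres directly. The only transform is the Y-flip y_m = 129.57 − y_svg.

Shape 1 is a cubic bezier drawn with `<path>`. Its stroke #ff8800 means engrave at S201, F4388. After flipping Y the toolpath is (160.57,41.27) → (165.08,55.72) → (168.98,84.13) → (175.12,109.46) → (186.35,114.67).

Shape 2 is a circle drawn with `<circle>`. Its stroke #000000 means score at S633, F2350. After flipping Y the toolpath is (204.15,46.78) → (197.09,63.83) → (180.04,70.89) → (162.99,63.83) → (155.93,46.78) → (162.99,29.73) → (180.04,22.67) → (197.09,29.73) → (204.15,46.78), returning to the start.

Shape 3 is a quadratic bezier drawn with `<path>`. Its stroke #000000 means score at S633, F2350. After flipping Y the toolpath is (147.52,100.44) → (155.41,93.05) → (159.53,84.23) → (159.88,74.00) → (156.45,62.35).

Shape 4 is a open polyline drawn with `<polyline>`. Its stroke #ff8800 means engrave at S201, F4388. After flipping Y the toolpath is (193.21,78.16) → (99.06,77.92) → (28.13,103.73) → (176.44,95.81) → (119.70,49.58).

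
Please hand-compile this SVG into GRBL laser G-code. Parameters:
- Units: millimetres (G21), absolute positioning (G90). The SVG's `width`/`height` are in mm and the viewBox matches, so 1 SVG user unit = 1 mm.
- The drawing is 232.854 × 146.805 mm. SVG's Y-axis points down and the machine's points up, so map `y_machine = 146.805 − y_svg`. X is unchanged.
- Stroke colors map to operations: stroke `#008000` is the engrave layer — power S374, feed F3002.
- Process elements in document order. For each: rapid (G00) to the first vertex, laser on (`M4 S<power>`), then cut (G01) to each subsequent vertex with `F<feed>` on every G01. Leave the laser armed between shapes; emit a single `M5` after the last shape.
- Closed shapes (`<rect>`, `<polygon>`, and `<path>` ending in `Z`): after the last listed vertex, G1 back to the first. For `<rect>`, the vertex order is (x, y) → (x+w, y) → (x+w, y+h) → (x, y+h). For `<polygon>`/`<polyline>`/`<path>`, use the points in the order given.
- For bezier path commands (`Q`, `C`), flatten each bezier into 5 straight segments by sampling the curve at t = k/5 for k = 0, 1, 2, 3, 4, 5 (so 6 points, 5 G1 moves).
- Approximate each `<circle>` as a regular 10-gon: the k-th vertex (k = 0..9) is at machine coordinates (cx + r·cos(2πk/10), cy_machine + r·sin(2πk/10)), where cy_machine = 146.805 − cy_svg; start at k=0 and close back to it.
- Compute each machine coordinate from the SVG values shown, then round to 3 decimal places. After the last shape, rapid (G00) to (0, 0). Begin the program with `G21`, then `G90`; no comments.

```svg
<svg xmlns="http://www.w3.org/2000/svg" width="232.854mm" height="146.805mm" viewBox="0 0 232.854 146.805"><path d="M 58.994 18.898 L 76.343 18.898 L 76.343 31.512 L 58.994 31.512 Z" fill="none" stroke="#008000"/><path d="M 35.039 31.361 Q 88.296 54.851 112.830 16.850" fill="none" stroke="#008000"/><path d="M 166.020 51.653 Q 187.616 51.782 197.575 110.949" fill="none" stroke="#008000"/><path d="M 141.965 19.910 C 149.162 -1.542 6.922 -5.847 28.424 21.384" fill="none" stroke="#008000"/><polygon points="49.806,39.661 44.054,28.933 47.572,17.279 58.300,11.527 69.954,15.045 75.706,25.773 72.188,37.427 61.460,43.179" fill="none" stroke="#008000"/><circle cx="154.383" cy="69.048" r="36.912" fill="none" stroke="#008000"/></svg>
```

G21
G90
G00 X58.994 Y127.907
M4 S374
G01 X76.343 Y127.907 F3002
G01 X76.343 Y115.293 F3002
G01 X58.994 Y115.293 F3002
G01 X58.994 Y127.907 F3002
G00 X35.039 Y115.444
M4 S374
G01 X55.193 Y108.508 F3002
G01 X73.049 Y106.491 F3002
G01 X88.607 Y109.393 F3002
G01 X101.867 Y117.214 F3002
G01 X112.830 Y129.955 F3002
G00 X166.020 Y95.152
M4 S374
G01 X174.193 Y92.739 F3002
G01 X181.435 Y85.603 F3002
G01 X187.746 Y73.744 F3002
G01 X193.126 Y57.161 F3002
G01 X197.575 Y35.856 F3002
G00 X141.965 Y126.895
M4 S374
G01 X130.856 Y137.593 F3002
G01 X98.915 Y143.486 F3002
G01 X61.174 Y143.882 F3002
G01 X32.666 Y138.090 F3002
G01 X28.424 Y125.421 F3002
G00 X49.806 Y107.144
M4 S374
G01 X44.054 Y117.872 F3002
G01 X47.572 Y129.526 F3002
G01 X58.300 Y135.278 F3002
G01 X69.954 Y131.760 F3002
G01 X75.706 Y121.032 F3002
G01 X72.188 Y109.378 F3002
G01 X61.460 Y103.626 F3002
G01 X49.806 Y107.144 F3002
G00 X191.295 Y77.757
M4 S374
G01 X184.245 Y99.453 F3002
G01 X165.789 Y112.862 F3002
G01 X142.977 Y112.862 F3002
G01 X124.521 Y99.453 F3002
G01 X117.471 Y77.757 F3002
G01 X124.521 Y56.061 F3002
G01 X142.977 Y42.652 F3002
G01 X165.789 Y42.652 F3002
G01 X184.245 Y56.061 F3002
G01 X191.295 Y77.757 F3002
M5
G00 X0.000 Y0.000

viewBox `0 0 232.854 146.805` with mm width/height → 1 unit = 1 mm. Flip: y_m = 146.805 − y_svg.

**Shape 1** — `<path>` rectangle, stroke `#008000` → engrave (S374, F3002). Machine vertices: (58.994,127.907) → (76.343,127.907) → (76.343,115.293) → (58.994,115.293) → (58.994,127.907). Closed: final G1 returns to the first vertex.

**Shape 2** — `<path>` quadratic bezier, stroke `#008000` → engrave (S374, F3002). Control points (SVG): P0=(35.039,31.361), P1=(88.296,54.851), P2=(112.830,16.850); sampled at t=k/5. Machine vertices: (35.039,115.444) → (55.193,108.508) → (73.049,106.491) → (88.607,109.393) → (101.867,117.214) → (112.830,129.955). Open path.

**Shape 3** — `<path>` quadratic bezier, stroke `#008000` → engrave (S374, F3002). Control points (SVG): P0=(166.020,51.653), P1=(187.616,51.782), P2=(197.575,110.949); sampled at t=k/5. Machine vertices: (166.020,95.152) → (174.193,92.739) → (181.435,85.603) → (187.746,73.744) → (193.126,57.161) → (197.575,35.856). Open path.

**Shape 4** — `<path>` cubic bezier, stroke `#008000` → engrave (S374, F3002). Control points (SVG): P0=(141.965,19.910), P1=(149.162,-1.542), P2=(6.922,-5.847), P3=(28.424,21.384); sampled at t=k/5. Machine vertices: (141.965,126.895) → (130.856,137.593) → (98.915,143.486) → (61.174,143.882) → (32.666,138.090) → (28.424,125.421). Open path.

**Shape 5** — `<polygon>` regular polygon, stroke `#008000` → engrave (S374, F3002). Machine vertices: (49.806,107.144) → (44.054,117.872) → (47.572,129.526) → (58.300,135.278) → (69.954,131.760) → (75.706,121.032) → (72.188,109.378) → (61.460,103.626) → (49.806,107.144). Closed: final G1 returns to the first vertex.

**Shape 6** — `<circle>` circle, stroke `#008000` → engrave (S374, F3002). Machine vertices: (191.295,77.757) → (184.245,99.453) → (165.789,112.862) → (142.977,112.862) → (124.521,99.453) → (117.471,77.757) → (124.521,56.061) → (142.977,42.652) → (165.789,42.652) → (184.245,56.061) → (191.295,77.757). Closed: final G1 returns to the first vertex.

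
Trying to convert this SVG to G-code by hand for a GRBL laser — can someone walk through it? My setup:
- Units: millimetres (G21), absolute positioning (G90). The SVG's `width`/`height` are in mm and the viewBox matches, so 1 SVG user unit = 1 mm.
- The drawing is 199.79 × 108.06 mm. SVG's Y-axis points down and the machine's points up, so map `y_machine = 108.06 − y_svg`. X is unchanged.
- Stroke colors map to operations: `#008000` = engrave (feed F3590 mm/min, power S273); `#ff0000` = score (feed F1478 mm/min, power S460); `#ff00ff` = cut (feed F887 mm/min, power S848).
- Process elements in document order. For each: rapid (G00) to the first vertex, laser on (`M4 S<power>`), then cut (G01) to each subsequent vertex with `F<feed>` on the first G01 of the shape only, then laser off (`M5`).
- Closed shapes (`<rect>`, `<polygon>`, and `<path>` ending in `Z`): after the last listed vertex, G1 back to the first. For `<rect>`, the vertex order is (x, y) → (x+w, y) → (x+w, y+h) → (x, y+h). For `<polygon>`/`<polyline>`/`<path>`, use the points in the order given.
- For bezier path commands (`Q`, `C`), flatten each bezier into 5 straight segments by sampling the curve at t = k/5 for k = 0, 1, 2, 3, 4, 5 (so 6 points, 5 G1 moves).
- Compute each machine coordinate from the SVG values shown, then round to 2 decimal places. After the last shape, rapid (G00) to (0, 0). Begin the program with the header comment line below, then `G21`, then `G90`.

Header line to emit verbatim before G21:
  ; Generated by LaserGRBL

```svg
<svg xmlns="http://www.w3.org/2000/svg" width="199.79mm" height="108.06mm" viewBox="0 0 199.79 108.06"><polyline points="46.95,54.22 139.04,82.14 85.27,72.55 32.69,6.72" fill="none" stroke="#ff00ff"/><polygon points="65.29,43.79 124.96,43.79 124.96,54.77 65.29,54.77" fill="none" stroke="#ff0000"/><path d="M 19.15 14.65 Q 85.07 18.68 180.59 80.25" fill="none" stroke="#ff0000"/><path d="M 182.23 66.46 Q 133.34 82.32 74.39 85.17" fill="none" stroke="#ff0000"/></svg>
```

viewBox `0 0 199.79 108.06` with mm width/height → 1 unit = 1 mm. Flip: y_m = 108.06 − y_svg.

**Shape 1** — `<polyline>` open polyline, stroke `#ff00ff` → cut (S848, F887). Machine vertices: (46.95,53.84) → (139.04,25.92) → (85.27,35.51) → (32.69,101.34). Open path.

**Shape 2** — `<polygon>` rectangle, stroke `#ff0000` → score (S460, F1478). Machine vertices: (65.29,64.27) → (124.96,64.27) → (124.96,53.29) → (65.29,53.29) → (65.29,64.27). Closed: final G1 returns to the first vertex.

**Shape 3** — `<path>` quadratic bezier, stroke `#ff0000` → score (S460, F1478). Control points (SVG): P0=(19.15,14.65), P1=(85.07,18.68), P2=(180.59,80.25); sampled at t=k/5. Machine vertices: (19.15,93.41) → (46.70,89.50) → (76.62,80.98) → (108.91,67.86) → (143.57,50.14) → (180.59,27.81). Open path.

**Shape 4** — `<path>` quadratic bezier, stroke `#ff0000` → score (S460, F1478). Control points (SVG): P0=(182.23,66.46), P1=(133.34,82.32), P2=(74.39,85.17); sampled at t=k/5. Machine vertices: (182.23,41.60) → (162.27,35.78) → (141.51,30.99) → (119.94,27.25) → (97.57,24.55) → (74.39,22.89). Open path.

; Generated by LaserGRBL
G21
G90
G00 X46.95 Y53.84
M4 S848
G01 X139.04 Y25.92 F887
G01 X85.27 Y35.51
G01 X32.69 Y101.34
M5
G00 X65.29 Y64.27
M4 S460
G01 X124.96 Y64.27 F1478
G01 X124.96 Y53.29
G01 X65.29 Y53.29
G01 X65.29 Y64.27
M5
G00 X19.15 Y93.41
M4 S460
G01 X46.70 Y89.50 F1478
G01 X76.62 Y80.98
G01 X108.91 Y67.86
G01 X143.57 Y50.14
G01 X180.59 Y27.81
M5
G00 X182.23 Y41.60
M4 S460
G01 X162.27 Y35.78 F1478
G01 X141.51 Y30.99
G01 X119.94 Y27.25
G01 X97.57 Y24.55
G01 X74.39 Y22.89
M5
G00 X0.00 Y0.00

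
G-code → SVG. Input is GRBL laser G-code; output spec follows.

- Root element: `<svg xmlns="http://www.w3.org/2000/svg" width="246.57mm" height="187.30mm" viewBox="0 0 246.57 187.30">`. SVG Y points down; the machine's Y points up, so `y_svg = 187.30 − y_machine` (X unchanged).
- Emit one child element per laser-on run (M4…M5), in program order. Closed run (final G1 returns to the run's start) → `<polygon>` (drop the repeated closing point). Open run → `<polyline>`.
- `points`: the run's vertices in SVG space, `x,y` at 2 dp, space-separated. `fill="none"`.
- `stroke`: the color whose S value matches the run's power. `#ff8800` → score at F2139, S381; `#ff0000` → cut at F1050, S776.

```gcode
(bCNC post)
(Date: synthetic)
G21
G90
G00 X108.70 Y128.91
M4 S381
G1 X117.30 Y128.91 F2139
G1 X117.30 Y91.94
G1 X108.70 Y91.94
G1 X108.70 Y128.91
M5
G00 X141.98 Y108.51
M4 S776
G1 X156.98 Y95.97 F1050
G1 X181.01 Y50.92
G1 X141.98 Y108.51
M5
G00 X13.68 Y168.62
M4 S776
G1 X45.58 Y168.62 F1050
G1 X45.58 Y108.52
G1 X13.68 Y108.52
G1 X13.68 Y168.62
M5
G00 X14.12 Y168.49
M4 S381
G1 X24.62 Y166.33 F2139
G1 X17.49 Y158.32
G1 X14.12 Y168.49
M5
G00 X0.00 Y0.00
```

<svg xmlns="http://www.w3.org/2000/svg" width="246.57mm" height="187.30mm" viewBox="0 0 246.57 187.30">
  <polygon points="108.70,58.39 117.30,58.39 117.30,95.36 108.70,95.36" fill="none" stroke="#ff8800"/>
  <polygon points="141.98,78.79 156.98,91.33 181.01,136.38" fill="none" stroke="#ff0000"/>
  <polygon points="13.68,18.68 45.58,18.68 45.58,78.78 13.68,78.78" fill="none" stroke="#ff0000"/>
  <polygon points="14.12,18.81 24.62,20.97 17.49,28.98" fill="none" stroke="#ff8800"/>
</svg>

Each laser-on run becomes one SVG element. Flip Y back into SVG space with y_svg = 187.30 − y_machine.

Run 1: the run's S381 means `#ff8800` (score). The run returns to its start, so emit a `<polygon>` with points (Y-flipped): 108.70,58.39 117.30,58.39 117.30,95.36 108.70,95.36.

Run 2: the run's S776 means `#ff0000` (cut). The run returns to its start, so emit a `<polygon>` with points (Y-flipped): 141.98,78.79 156.98,91.33 181.01,136.38.

Run 3: S776 ⇒ cut layer `#ff0000`. The run returns to its start, so emit a `<polygon>` with points (Y-flipped): 13.68,18.68 45.58,18.68 45.58,78.78 13.68,78.78.

Run 4: S381 ⇒ score layer `#ff8800`. The run returns to its start, so emit a `<polygon>` with points (Y-flipped): 14.12,18.81 24.62,20.97 17.49,28.98.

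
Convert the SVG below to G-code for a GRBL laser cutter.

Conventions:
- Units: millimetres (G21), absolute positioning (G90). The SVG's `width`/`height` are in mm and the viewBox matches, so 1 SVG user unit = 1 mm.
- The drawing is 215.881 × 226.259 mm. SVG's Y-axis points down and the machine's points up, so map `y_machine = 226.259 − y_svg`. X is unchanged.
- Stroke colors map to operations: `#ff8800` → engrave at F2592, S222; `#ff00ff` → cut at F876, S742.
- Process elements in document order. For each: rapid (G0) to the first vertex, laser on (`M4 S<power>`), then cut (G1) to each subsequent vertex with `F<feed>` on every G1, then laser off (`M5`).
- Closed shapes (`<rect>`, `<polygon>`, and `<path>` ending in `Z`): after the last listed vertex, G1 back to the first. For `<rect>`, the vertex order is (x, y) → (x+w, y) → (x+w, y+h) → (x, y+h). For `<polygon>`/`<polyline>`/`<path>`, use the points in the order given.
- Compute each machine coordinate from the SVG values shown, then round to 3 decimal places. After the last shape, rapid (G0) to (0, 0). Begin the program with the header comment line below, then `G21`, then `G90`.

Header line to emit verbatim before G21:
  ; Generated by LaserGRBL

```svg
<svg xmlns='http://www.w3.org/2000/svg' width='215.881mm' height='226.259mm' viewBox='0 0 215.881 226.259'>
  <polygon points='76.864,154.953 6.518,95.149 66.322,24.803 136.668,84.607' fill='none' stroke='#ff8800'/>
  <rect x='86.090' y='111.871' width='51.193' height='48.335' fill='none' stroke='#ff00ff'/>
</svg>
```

; Generated by LaserGRBL
G21
G90
G0 X76.864 Y71.306
M4 S222
G1 X6.518 Y131.110 F2592
G1 X66.322 Y201.456 F2592
G1 X136.668 Y141.652 F2592
G1 X76.864 Y71.306 F2592
M5
G0 X86.090 Y114.388
M4 S742
G1 X137.283 Y114.388 F876
G1 X137.283 Y66.053 F876
G1 X86.090 Y66.053 F876
G1 X86.090 Y114.388 F876
M5
G0 X0.000 Y0.000

Since the viewBox matches the mm dimensions, user units are millimetres directly. The only transform is the Y-flip y_m = 226.259 − y_svg.

Shape 1 is a regular polygon drawn with `<polygon>`. Its stroke #ff8800 means engrave at S222, F2592. After flipping Y the toolpath is (76.864,71.306) → (6.518,131.110) → (66.322,201.456) → (136.668,141.652) → (76.864,71.306), returning to the start.

Shape 2 is a rectangle drawn with `<rect>`. Its stroke #ff00ff means cut at S742, F876. After flipping Y the toolpath is (86.090,114.388) → (137.283,114.388) → (137.283,66.053) → (86.090,66.053) → (86.090,114.388), returning to the start.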